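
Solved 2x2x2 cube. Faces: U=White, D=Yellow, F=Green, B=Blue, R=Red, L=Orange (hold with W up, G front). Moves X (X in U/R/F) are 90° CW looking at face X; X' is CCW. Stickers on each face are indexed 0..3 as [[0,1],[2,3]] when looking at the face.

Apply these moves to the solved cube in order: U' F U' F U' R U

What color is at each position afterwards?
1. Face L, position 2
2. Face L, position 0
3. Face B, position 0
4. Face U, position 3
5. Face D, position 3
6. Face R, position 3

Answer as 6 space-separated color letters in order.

After move 1 (U'): U=WWWW F=OOGG R=GGRR B=RRBB L=BBOO
After move 2 (F): F=GOGO U=WWOB R=WGWR D=RGYY L=BYOY
After move 3 (U'): U=WBWO F=BYGO R=GOWR B=WGBB L=RROY
After move 4 (F): F=GBOY U=WBYR R=WOOR D=WGYY L=RROG
After move 5 (U'): U=BRWY F=RROY R=GBOR B=WOBB L=WGOG
After move 6 (R): R=OGRB U=BRWY F=RGOY D=WBYW B=YORB
After move 7 (U): U=WBYR F=OGOY R=YORB B=WGRB L=RGOG
Query 1: L[2] = O
Query 2: L[0] = R
Query 3: B[0] = W
Query 4: U[3] = R
Query 5: D[3] = W
Query 6: R[3] = B

Answer: O R W R W B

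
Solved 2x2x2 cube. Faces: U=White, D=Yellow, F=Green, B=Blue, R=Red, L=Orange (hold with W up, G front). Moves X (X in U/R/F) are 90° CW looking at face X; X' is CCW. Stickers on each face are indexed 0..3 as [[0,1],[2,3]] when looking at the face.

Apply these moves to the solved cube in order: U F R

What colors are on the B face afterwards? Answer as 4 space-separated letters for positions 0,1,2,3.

After move 1 (U): U=WWWW F=RRGG R=BBRR B=OOBB L=GGOO
After move 2 (F): F=GRGR U=WWOG R=WBWR D=RBYY L=GYOY
After move 3 (R): R=WWRB U=WROR F=GBGY D=RBYO B=GOWB
Query: B face = GOWB

Answer: G O W B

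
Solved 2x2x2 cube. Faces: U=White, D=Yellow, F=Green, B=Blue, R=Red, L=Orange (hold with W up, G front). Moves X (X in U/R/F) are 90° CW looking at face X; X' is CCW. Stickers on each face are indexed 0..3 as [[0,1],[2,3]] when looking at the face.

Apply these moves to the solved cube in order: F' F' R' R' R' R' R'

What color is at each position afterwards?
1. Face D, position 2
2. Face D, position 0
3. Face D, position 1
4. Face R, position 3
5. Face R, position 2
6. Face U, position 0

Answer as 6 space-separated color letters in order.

Answer: Y W G O O W

Derivation:
After move 1 (F'): F=GGGG U=WWRR R=YRYR D=OOYY L=OWOW
After move 2 (F'): F=GGGG U=WWYY R=OROR D=WWYY L=OROR
After move 3 (R'): R=RROO U=WBYB F=GWGY D=WGYG B=YBWB
After move 4 (R'): R=RORO U=WWYY F=GBGB D=WWYY B=GBGB
After move 5 (R'): R=OORR U=WGYG F=GWGY D=WBYB B=YBWB
After move 6 (R'): R=OROR U=WWYY F=GGGG D=WWYY B=BBBB
After move 7 (R'): R=RROO U=WBYB F=GWGY D=WGYG B=YBWB
Query 1: D[2] = Y
Query 2: D[0] = W
Query 3: D[1] = G
Query 4: R[3] = O
Query 5: R[2] = O
Query 6: U[0] = W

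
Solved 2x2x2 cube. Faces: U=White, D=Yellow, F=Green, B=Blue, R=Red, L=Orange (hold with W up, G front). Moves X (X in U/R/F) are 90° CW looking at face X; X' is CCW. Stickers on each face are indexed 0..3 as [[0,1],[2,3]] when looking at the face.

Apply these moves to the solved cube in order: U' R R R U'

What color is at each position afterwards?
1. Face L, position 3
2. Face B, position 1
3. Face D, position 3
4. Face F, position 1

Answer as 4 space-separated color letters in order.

After move 1 (U'): U=WWWW F=OOGG R=GGRR B=RRBB L=BBOO
After move 2 (R): R=RGRG U=WOWG F=OYGY D=YBYR B=WRWB
After move 3 (R): R=RRGG U=WYWY F=OBGR D=YWYW B=GROB
After move 4 (R): R=GRGR U=WBWR F=OWGW D=YOYG B=YRYB
After move 5 (U'): U=BRWW F=BBGW R=OWGR B=GRYB L=YROO
Query 1: L[3] = O
Query 2: B[1] = R
Query 3: D[3] = G
Query 4: F[1] = B

Answer: O R G B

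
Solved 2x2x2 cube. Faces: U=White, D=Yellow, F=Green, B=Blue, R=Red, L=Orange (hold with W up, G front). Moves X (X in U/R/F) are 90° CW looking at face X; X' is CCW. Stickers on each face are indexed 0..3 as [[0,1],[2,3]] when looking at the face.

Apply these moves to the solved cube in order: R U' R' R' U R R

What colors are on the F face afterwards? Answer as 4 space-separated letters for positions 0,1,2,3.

Answer: R O G W

Derivation:
After move 1 (R): R=RRRR U=WGWG F=GYGY D=YBYB B=WBWB
After move 2 (U'): U=GGWW F=OOGY R=GYRR B=RRWB L=WBOO
After move 3 (R'): R=YRGR U=GWWR F=OGGW D=YOYY B=BRBB
After move 4 (R'): R=RRYG U=GBWB F=OWGR D=YGYW B=YROB
After move 5 (U): U=WGBB F=RRGR R=YRYG B=WBOB L=OWOO
After move 6 (R): R=YYGR U=WRBR F=RGGW D=YOYW B=BBGB
After move 7 (R): R=GYRY U=WGBW F=ROGW D=YGYB B=RBRB
Query: F face = ROGW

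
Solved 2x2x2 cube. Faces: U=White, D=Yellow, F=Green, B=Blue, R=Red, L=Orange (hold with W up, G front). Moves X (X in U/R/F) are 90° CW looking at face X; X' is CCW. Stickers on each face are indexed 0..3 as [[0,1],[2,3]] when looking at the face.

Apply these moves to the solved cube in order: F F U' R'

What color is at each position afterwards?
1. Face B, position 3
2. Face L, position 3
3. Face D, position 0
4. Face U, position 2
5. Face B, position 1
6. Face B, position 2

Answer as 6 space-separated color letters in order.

After move 1 (F): F=GGGG U=WWOO R=WRWR D=RRYY L=OYOY
After move 2 (F): F=GGGG U=WWYY R=OROR D=WWYY L=OROR
After move 3 (U'): U=WYWY F=ORGG R=GGOR B=ORBB L=BBOR
After move 4 (R'): R=GRGO U=WBWO F=OYGY D=WRYG B=YRWB
Query 1: B[3] = B
Query 2: L[3] = R
Query 3: D[0] = W
Query 4: U[2] = W
Query 5: B[1] = R
Query 6: B[2] = W

Answer: B R W W R W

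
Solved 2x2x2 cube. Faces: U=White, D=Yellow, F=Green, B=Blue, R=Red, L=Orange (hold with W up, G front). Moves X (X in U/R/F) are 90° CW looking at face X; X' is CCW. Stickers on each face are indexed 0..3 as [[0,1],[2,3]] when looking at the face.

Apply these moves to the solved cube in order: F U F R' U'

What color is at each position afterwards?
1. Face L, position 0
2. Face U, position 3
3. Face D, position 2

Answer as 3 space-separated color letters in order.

After move 1 (F): F=GGGG U=WWOO R=WRWR D=RRYY L=OYOY
After move 2 (U): U=OWOW F=WRGG R=BBWR B=OYBB L=GGOY
After move 3 (F): F=GWGR U=OWYG R=OBWR D=WBYY L=GROR
After move 4 (R'): R=BROW U=OBYO F=GWGG D=WWYR B=YYBB
After move 5 (U'): U=BOOY F=GRGG R=GWOW B=BRBB L=YYOR
Query 1: L[0] = Y
Query 2: U[3] = Y
Query 3: D[2] = Y

Answer: Y Y Y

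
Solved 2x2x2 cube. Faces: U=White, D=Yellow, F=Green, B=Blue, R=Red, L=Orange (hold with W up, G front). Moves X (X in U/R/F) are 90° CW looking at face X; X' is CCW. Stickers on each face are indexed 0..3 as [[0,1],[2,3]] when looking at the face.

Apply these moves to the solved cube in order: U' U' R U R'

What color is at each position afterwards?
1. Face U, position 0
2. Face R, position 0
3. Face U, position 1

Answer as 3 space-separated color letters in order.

After move 1 (U'): U=WWWW F=OOGG R=GGRR B=RRBB L=BBOO
After move 2 (U'): U=WWWW F=BBGG R=OORR B=GGBB L=RROO
After move 3 (R): R=RORO U=WBWG F=BYGY D=YBYG B=WGWB
After move 4 (U): U=WWGB F=ROGY R=WGRO B=RRWB L=BYOO
After move 5 (R'): R=GOWR U=WWGR F=RWGB D=YOYY B=GRBB
Query 1: U[0] = W
Query 2: R[0] = G
Query 3: U[1] = W

Answer: W G W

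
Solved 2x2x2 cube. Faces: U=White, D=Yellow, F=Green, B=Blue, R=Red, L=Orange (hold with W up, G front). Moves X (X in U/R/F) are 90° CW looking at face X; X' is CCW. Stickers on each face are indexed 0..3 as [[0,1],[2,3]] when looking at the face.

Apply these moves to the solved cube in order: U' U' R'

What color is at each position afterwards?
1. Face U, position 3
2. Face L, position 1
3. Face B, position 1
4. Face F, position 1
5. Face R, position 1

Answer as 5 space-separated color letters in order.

After move 1 (U'): U=WWWW F=OOGG R=GGRR B=RRBB L=BBOO
After move 2 (U'): U=WWWW F=BBGG R=OORR B=GGBB L=RROO
After move 3 (R'): R=OROR U=WBWG F=BWGW D=YBYG B=YGYB
Query 1: U[3] = G
Query 2: L[1] = R
Query 3: B[1] = G
Query 4: F[1] = W
Query 5: R[1] = R

Answer: G R G W R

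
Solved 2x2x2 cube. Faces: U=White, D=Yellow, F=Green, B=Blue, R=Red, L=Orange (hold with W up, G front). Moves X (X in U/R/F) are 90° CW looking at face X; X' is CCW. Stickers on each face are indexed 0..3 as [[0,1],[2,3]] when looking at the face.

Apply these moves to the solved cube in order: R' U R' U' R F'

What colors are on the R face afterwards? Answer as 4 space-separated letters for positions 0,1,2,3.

After move 1 (R'): R=RRRR U=WBWB F=GWGW D=YGYG B=YBYB
After move 2 (U): U=WWBB F=RRGW R=YBRR B=OOYB L=GWOO
After move 3 (R'): R=BRYR U=WYBO F=RWGB D=YRYW B=GOGB
After move 4 (U'): U=YOWB F=GWGB R=RWYR B=BRGB L=GOOO
After move 5 (R): R=YRRW U=YWWB F=GRGW D=YGYB B=BROB
After move 6 (F'): F=RWGG U=YWYR R=GRYW D=OOYB L=GBOW
Query: R face = GRYW

Answer: G R Y W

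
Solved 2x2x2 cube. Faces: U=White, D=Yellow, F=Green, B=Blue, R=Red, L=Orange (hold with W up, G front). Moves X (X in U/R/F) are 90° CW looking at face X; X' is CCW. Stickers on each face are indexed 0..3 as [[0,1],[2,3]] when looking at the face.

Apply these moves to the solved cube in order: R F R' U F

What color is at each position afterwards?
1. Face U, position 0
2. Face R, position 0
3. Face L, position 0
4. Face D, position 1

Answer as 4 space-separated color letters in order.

After move 1 (R): R=RRRR U=WGWG F=GYGY D=YBYB B=WBWB
After move 2 (F): F=GGYY U=WGOO R=WRGR D=RRYB L=OYOB
After move 3 (R'): R=RRWG U=WWOW F=GGYO D=RGYY B=BBRB
After move 4 (U): U=OWWW F=RRYO R=BBWG B=OYRB L=GGOB
After move 5 (F): F=YROR U=OWBG R=WBWG D=WBYY L=GROG
Query 1: U[0] = O
Query 2: R[0] = W
Query 3: L[0] = G
Query 4: D[1] = B

Answer: O W G B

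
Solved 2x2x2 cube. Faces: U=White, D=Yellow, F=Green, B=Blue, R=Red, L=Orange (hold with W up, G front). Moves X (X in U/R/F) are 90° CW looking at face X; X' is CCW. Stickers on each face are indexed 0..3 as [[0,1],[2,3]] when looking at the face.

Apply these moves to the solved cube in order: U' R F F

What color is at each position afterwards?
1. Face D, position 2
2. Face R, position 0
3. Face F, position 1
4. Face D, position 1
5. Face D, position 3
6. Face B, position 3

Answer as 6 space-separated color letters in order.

After move 1 (U'): U=WWWW F=OOGG R=GGRR B=RRBB L=BBOO
After move 2 (R): R=RGRG U=WOWG F=OYGY D=YBYR B=WRWB
After move 3 (F): F=GOYY U=WOOB R=WGGG D=RRYR L=BYOB
After move 4 (F): F=YGYO U=WOBY R=OGBG D=GWYR L=BROR
Query 1: D[2] = Y
Query 2: R[0] = O
Query 3: F[1] = G
Query 4: D[1] = W
Query 5: D[3] = R
Query 6: B[3] = B

Answer: Y O G W R B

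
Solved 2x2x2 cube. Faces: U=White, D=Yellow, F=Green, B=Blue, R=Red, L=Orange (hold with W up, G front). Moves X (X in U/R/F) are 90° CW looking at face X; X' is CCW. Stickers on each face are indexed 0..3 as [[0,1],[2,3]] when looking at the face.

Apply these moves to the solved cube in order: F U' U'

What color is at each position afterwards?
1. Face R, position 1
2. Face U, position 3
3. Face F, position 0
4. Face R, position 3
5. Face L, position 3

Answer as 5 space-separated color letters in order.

Answer: Y W B R Y

Derivation:
After move 1 (F): F=GGGG U=WWOO R=WRWR D=RRYY L=OYOY
After move 2 (U'): U=WOWO F=OYGG R=GGWR B=WRBB L=BBOY
After move 3 (U'): U=OOWW F=BBGG R=OYWR B=GGBB L=WROY
Query 1: R[1] = Y
Query 2: U[3] = W
Query 3: F[0] = B
Query 4: R[3] = R
Query 5: L[3] = Y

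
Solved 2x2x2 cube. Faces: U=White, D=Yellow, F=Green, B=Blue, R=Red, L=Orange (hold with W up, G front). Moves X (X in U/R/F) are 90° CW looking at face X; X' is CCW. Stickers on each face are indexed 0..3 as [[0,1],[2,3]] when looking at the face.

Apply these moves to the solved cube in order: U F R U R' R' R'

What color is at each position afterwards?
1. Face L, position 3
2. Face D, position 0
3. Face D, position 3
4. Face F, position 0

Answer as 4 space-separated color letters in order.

Answer: Y R G W

Derivation:
After move 1 (U): U=WWWW F=RRGG R=BBRR B=OOBB L=GGOO
After move 2 (F): F=GRGR U=WWOG R=WBWR D=RBYY L=GYOY
After move 3 (R): R=WWRB U=WROR F=GBGY D=RBYO B=GOWB
After move 4 (U): U=OWRR F=WWGY R=GORB B=GYWB L=GBOY
After move 5 (R'): R=OBGR U=OWRG F=WWGR D=RWYY B=OYBB
After move 6 (R'): R=BROG U=OBRO F=WWGG D=RWYR B=YYWB
After move 7 (R'): R=RGBO U=OWRY F=WBGO D=RWYG B=RYWB
Query 1: L[3] = Y
Query 2: D[0] = R
Query 3: D[3] = G
Query 4: F[0] = W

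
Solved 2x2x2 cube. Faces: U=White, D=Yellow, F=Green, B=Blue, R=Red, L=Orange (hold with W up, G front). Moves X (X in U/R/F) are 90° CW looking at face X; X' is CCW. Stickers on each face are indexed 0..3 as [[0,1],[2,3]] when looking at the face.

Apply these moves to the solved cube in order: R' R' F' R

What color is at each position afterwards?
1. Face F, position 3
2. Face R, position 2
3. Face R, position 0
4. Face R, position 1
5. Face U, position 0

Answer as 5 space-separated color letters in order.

Answer: W R Y W W

Derivation:
After move 1 (R'): R=RRRR U=WBWB F=GWGW D=YGYG B=YBYB
After move 2 (R'): R=RRRR U=WYWY F=GBGB D=YWYW B=GBGB
After move 3 (F'): F=BBGG U=WYRR R=WRYR D=OOYW L=OYOW
After move 4 (R): R=YWRR U=WBRG F=BOGW D=OGYG B=RBYB
Query 1: F[3] = W
Query 2: R[2] = R
Query 3: R[0] = Y
Query 4: R[1] = W
Query 5: U[0] = W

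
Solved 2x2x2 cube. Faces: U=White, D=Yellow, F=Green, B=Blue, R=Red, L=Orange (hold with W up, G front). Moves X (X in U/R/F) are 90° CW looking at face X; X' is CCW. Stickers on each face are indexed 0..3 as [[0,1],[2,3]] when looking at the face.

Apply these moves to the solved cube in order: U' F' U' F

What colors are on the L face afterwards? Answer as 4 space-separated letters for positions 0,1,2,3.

After move 1 (U'): U=WWWW F=OOGG R=GGRR B=RRBB L=BBOO
After move 2 (F'): F=OGOG U=WWGR R=YGYR D=BOYY L=BWOW
After move 3 (U'): U=WRWG F=BWOG R=OGYR B=YGBB L=RROW
After move 4 (F): F=OBGW U=WRWR R=WGGR D=YOYY L=RBOO
Query: L face = RBOO

Answer: R B O O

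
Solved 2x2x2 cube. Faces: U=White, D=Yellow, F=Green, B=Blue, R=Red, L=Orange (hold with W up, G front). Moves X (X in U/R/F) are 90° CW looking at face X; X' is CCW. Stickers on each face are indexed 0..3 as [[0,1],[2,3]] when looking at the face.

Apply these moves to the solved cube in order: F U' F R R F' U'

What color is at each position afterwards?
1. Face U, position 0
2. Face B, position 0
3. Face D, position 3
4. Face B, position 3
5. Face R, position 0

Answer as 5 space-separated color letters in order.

After move 1 (F): F=GGGG U=WWOO R=WRWR D=RRYY L=OYOY
After move 2 (U'): U=WOWO F=OYGG R=GGWR B=WRBB L=BBOY
After move 3 (F): F=GOGY U=WOYB R=WGOR D=WGYY L=BROR
After move 4 (R): R=OWRG U=WOYY F=GGGY D=WBYW B=BROB
After move 5 (R): R=ROGW U=WGYY F=GBGW D=WOYB B=YROB
After move 6 (F'): F=BWGG U=WGRG R=OOWW D=RRYB L=BYOY
After move 7 (U'): U=GGWR F=BYGG R=BWWW B=OOOB L=YROY
Query 1: U[0] = G
Query 2: B[0] = O
Query 3: D[3] = B
Query 4: B[3] = B
Query 5: R[0] = B

Answer: G O B B B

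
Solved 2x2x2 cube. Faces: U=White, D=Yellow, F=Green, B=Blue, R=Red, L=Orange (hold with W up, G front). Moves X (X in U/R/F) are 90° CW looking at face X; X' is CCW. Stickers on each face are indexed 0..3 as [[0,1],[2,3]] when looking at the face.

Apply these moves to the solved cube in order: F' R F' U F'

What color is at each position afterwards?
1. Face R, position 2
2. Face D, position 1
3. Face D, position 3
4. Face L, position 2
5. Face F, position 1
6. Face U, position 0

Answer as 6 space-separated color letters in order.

Answer: W R B O G Y

Derivation:
After move 1 (F'): F=GGGG U=WWRR R=YRYR D=OOYY L=OWOW
After move 2 (R): R=YYRR U=WGRG F=GOGY D=OBYB B=RBWB
After move 3 (F'): F=OYGG U=WGYR R=BYOR D=WWYB L=OGOR
After move 4 (U): U=YWRG F=BYGG R=RBOR B=OGWB L=OYOR
After move 5 (F'): F=YGBG U=YWRO R=WBWR D=YRYB L=OGOR
Query 1: R[2] = W
Query 2: D[1] = R
Query 3: D[3] = B
Query 4: L[2] = O
Query 5: F[1] = G
Query 6: U[0] = Y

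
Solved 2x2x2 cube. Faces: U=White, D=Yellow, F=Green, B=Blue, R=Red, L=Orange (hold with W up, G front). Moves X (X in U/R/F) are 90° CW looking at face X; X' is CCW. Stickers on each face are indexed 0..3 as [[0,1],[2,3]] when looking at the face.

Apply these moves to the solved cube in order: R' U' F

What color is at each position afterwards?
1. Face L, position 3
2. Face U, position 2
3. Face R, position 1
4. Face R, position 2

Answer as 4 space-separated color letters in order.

After move 1 (R'): R=RRRR U=WBWB F=GWGW D=YGYG B=YBYB
After move 2 (U'): U=BBWW F=OOGW R=GWRR B=RRYB L=YBOO
After move 3 (F): F=GOWO U=BBOB R=WWWR D=RGYG L=YYOG
Query 1: L[3] = G
Query 2: U[2] = O
Query 3: R[1] = W
Query 4: R[2] = W

Answer: G O W W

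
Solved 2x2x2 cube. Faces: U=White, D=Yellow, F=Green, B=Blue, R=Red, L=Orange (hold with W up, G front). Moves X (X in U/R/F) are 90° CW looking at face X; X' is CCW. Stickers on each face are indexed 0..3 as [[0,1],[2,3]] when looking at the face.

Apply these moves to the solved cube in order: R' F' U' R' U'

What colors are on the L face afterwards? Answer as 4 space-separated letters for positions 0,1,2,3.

Answer: G R O W

Derivation:
After move 1 (R'): R=RRRR U=WBWB F=GWGW D=YGYG B=YBYB
After move 2 (F'): F=WWGG U=WBRR R=GRYR D=OOYG L=OBOW
After move 3 (U'): U=BRWR F=OBGG R=WWYR B=GRYB L=YBOW
After move 4 (R'): R=WRWY U=BYWG F=ORGR D=OBYG B=GROB
After move 5 (U'): U=YGBW F=YBGR R=ORWY B=WROB L=GROW
Query: L face = GROW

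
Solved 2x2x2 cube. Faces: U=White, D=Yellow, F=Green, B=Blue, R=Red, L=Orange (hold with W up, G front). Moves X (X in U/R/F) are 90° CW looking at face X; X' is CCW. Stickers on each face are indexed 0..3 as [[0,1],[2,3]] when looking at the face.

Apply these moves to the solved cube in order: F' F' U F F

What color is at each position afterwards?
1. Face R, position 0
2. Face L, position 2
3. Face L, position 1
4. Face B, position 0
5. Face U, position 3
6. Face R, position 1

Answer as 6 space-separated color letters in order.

After move 1 (F'): F=GGGG U=WWRR R=YRYR D=OOYY L=OWOW
After move 2 (F'): F=GGGG U=WWYY R=OROR D=WWYY L=OROR
After move 3 (U): U=YWYW F=ORGG R=BBOR B=ORBB L=GGOR
After move 4 (F): F=GOGR U=YWRG R=YBWR D=OBYY L=GWOW
After move 5 (F): F=GGRO U=YWWW R=RBGR D=WYYY L=GOOB
Query 1: R[0] = R
Query 2: L[2] = O
Query 3: L[1] = O
Query 4: B[0] = O
Query 5: U[3] = W
Query 6: R[1] = B

Answer: R O O O W B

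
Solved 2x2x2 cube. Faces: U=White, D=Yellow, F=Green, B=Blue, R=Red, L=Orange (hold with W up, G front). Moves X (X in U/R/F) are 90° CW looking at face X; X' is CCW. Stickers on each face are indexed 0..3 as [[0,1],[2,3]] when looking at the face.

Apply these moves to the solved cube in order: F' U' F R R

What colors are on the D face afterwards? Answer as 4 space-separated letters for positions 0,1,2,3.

After move 1 (F'): F=GGGG U=WWRR R=YRYR D=OOYY L=OWOW
After move 2 (U'): U=WRWR F=OWGG R=GGYR B=YRBB L=BBOW
After move 3 (F): F=GOGW U=WRWB R=WGRR D=YGYY L=BOOO
After move 4 (R): R=RWRG U=WOWW F=GGGY D=YBYY B=BRRB
After move 5 (R): R=RRGW U=WGWY F=GBGY D=YRYB B=WROB
Query: D face = YRYB

Answer: Y R Y B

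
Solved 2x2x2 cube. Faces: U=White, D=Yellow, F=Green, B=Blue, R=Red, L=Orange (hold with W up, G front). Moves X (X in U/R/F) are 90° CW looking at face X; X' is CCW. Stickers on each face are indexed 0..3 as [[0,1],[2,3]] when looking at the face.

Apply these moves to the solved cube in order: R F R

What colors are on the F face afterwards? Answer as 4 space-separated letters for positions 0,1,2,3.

Answer: G R Y B

Derivation:
After move 1 (R): R=RRRR U=WGWG F=GYGY D=YBYB B=WBWB
After move 2 (F): F=GGYY U=WGOO R=WRGR D=RRYB L=OYOB
After move 3 (R): R=GWRR U=WGOY F=GRYB D=RWYW B=OBGB
Query: F face = GRYB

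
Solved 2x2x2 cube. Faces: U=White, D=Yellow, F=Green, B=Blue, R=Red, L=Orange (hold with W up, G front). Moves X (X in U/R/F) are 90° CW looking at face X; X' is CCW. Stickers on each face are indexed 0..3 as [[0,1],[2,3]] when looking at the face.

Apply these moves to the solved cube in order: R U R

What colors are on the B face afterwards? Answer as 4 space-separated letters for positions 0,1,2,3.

After move 1 (R): R=RRRR U=WGWG F=GYGY D=YBYB B=WBWB
After move 2 (U): U=WWGG F=RRGY R=WBRR B=OOWB L=GYOO
After move 3 (R): R=RWRB U=WRGY F=RBGB D=YWYO B=GOWB
Query: B face = GOWB

Answer: G O W B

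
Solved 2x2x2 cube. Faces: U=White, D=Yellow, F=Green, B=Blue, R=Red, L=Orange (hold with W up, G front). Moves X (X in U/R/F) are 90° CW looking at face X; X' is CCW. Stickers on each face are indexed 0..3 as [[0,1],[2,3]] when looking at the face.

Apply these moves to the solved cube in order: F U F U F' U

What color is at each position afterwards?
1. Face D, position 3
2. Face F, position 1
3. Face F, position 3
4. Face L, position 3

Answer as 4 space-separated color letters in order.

Answer: Y Y G G

Derivation:
After move 1 (F): F=GGGG U=WWOO R=WRWR D=RRYY L=OYOY
After move 2 (U): U=OWOW F=WRGG R=BBWR B=OYBB L=GGOY
After move 3 (F): F=GWGR U=OWYG R=OBWR D=WBYY L=GROR
After move 4 (U): U=YOGW F=OBGR R=OYWR B=GRBB L=GWOR
After move 5 (F'): F=BROG U=YOOW R=BYWR D=WRYY L=GWOG
After move 6 (U): U=OYWO F=BYOG R=GRWR B=GWBB L=BROG
Query 1: D[3] = Y
Query 2: F[1] = Y
Query 3: F[3] = G
Query 4: L[3] = G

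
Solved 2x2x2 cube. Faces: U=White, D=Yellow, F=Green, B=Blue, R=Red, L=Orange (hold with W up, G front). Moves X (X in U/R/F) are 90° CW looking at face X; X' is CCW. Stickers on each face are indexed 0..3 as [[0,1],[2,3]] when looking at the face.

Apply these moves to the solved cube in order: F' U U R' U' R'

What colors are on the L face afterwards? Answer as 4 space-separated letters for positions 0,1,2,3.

After move 1 (F'): F=GGGG U=WWRR R=YRYR D=OOYY L=OWOW
After move 2 (U): U=RWRW F=YRGG R=BBYR B=OWBB L=GGOW
After move 3 (U): U=RRWW F=BBGG R=OWYR B=GGBB L=YROW
After move 4 (R'): R=WROY U=RBWG F=BRGW D=OBYG B=YGOB
After move 5 (U'): U=BGRW F=YRGW R=BROY B=WROB L=YGOW
After move 6 (R'): R=RYBO U=BORW F=YGGW D=ORYW B=GRBB
Query: L face = YGOW

Answer: Y G O W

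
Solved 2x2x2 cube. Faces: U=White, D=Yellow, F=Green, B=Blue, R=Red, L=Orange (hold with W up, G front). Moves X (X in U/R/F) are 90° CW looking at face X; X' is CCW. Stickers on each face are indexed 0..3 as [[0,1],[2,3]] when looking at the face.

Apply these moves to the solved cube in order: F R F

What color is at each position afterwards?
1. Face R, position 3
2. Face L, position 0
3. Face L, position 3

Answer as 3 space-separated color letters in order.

Answer: R O B

Derivation:
After move 1 (F): F=GGGG U=WWOO R=WRWR D=RRYY L=OYOY
After move 2 (R): R=WWRR U=WGOG F=GRGY D=RBYB B=OBWB
After move 3 (F): F=GGYR U=WGYY R=OWGR D=RWYB L=OROB
Query 1: R[3] = R
Query 2: L[0] = O
Query 3: L[3] = B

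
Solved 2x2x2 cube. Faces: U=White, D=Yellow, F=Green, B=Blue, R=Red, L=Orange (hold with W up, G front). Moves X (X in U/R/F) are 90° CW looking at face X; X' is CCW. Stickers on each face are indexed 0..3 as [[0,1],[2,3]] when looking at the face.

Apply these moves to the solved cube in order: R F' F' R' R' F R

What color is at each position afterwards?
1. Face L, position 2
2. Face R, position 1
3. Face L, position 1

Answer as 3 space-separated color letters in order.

Answer: O B G

Derivation:
After move 1 (R): R=RRRR U=WGWG F=GYGY D=YBYB B=WBWB
After move 2 (F'): F=YYGG U=WGRR R=BRYR D=OOYB L=OGOW
After move 3 (F'): F=YGYG U=WGBY R=OROR D=GWYB L=OROR
After move 4 (R'): R=RROO U=WWBW F=YGYY D=GGYG B=BBWB
After move 5 (R'): R=RORO U=WWBB F=YWYW D=GGYY B=GBGB
After move 6 (F): F=YYWW U=WWRR R=BOBO D=RRYY L=OGOG
After move 7 (R): R=BBOO U=WYRW F=YRWY D=RGYG B=RBWB
Query 1: L[2] = O
Query 2: R[1] = B
Query 3: L[1] = G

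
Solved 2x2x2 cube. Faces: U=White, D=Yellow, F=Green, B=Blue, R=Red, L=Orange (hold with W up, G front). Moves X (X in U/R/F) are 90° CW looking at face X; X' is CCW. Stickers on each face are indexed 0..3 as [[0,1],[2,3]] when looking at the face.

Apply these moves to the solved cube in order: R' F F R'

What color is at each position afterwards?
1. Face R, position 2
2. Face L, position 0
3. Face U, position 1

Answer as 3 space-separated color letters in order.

After move 1 (R'): R=RRRR U=WBWB F=GWGW D=YGYG B=YBYB
After move 2 (F): F=GGWW U=WBOO R=WRBR D=RRYG L=OYOG
After move 3 (F): F=WGWG U=WBGY R=OROR D=BWYG L=OROR
After move 4 (R'): R=RROO U=WYGY F=WBWY D=BGYG B=GBWB
Query 1: R[2] = O
Query 2: L[0] = O
Query 3: U[1] = Y

Answer: O O Y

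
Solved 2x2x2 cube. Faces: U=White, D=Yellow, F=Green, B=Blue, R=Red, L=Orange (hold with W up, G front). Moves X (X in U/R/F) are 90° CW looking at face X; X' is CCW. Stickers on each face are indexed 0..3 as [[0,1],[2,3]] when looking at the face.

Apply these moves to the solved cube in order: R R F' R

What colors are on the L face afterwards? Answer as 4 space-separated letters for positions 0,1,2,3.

Answer: O Y O W

Derivation:
After move 1 (R): R=RRRR U=WGWG F=GYGY D=YBYB B=WBWB
After move 2 (R): R=RRRR U=WYWY F=GBGB D=YWYW B=GBGB
After move 3 (F'): F=BBGG U=WYRR R=WRYR D=OOYW L=OYOW
After move 4 (R): R=YWRR U=WBRG F=BOGW D=OGYG B=RBYB
Query: L face = OYOW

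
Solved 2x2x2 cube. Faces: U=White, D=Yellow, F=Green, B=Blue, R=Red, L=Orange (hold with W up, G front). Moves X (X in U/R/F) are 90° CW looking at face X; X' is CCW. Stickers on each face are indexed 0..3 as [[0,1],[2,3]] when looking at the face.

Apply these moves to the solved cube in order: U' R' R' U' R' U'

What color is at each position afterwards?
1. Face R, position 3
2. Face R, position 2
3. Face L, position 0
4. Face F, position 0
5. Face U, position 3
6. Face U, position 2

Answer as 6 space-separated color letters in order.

Answer: G O W G W Y

Derivation:
After move 1 (U'): U=WWWW F=OOGG R=GGRR B=RRBB L=BBOO
After move 2 (R'): R=GRGR U=WBWR F=OWGW D=YOYG B=YRYB
After move 3 (R'): R=RRGG U=WYWY F=OBGR D=YWYW B=GROB
After move 4 (U'): U=YYWW F=BBGR R=OBGG B=RROB L=GROO
After move 5 (R'): R=BGOG U=YOWR F=BYGW D=YBYR B=WRWB
After move 6 (U'): U=ORYW F=GRGW R=BYOG B=BGWB L=WROO
Query 1: R[3] = G
Query 2: R[2] = O
Query 3: L[0] = W
Query 4: F[0] = G
Query 5: U[3] = W
Query 6: U[2] = Y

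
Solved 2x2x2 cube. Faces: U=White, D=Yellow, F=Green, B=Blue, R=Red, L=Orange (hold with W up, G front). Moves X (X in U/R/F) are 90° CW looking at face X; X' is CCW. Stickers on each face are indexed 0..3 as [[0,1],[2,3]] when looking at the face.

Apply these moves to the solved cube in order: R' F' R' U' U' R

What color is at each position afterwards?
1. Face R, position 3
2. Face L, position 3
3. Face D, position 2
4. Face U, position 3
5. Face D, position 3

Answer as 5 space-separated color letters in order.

After move 1 (R'): R=RRRR U=WBWB F=GWGW D=YGYG B=YBYB
After move 2 (F'): F=WWGG U=WBRR R=GRYR D=OOYG L=OBOW
After move 3 (R'): R=RRGY U=WYRY F=WBGR D=OWYG B=GBOB
After move 4 (U'): U=YYWR F=OBGR R=WBGY B=RROB L=GBOW
After move 5 (U'): U=YRYW F=GBGR R=OBGY B=WBOB L=RROW
After move 6 (R): R=GOYB U=YBYR F=GWGG D=OOYW B=WBRB
Query 1: R[3] = B
Query 2: L[3] = W
Query 3: D[2] = Y
Query 4: U[3] = R
Query 5: D[3] = W

Answer: B W Y R W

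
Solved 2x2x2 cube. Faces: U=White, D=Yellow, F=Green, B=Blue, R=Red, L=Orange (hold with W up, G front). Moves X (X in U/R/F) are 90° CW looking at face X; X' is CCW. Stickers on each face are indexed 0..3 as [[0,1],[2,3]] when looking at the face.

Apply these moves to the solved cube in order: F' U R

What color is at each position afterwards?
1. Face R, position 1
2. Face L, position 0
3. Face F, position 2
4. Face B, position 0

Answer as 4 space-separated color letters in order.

Answer: B G G W

Derivation:
After move 1 (F'): F=GGGG U=WWRR R=YRYR D=OOYY L=OWOW
After move 2 (U): U=RWRW F=YRGG R=BBYR B=OWBB L=GGOW
After move 3 (R): R=YBRB U=RRRG F=YOGY D=OBYO B=WWWB
Query 1: R[1] = B
Query 2: L[0] = G
Query 3: F[2] = G
Query 4: B[0] = W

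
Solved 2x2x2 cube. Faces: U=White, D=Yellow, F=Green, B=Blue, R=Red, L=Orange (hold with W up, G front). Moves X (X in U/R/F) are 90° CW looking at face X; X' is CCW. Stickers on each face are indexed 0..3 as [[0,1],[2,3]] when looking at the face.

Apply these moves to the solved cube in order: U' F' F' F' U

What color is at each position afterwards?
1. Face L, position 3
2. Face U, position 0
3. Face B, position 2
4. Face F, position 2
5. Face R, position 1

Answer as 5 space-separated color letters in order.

After move 1 (U'): U=WWWW F=OOGG R=GGRR B=RRBB L=BBOO
After move 2 (F'): F=OGOG U=WWGR R=YGYR D=BOYY L=BWOW
After move 3 (F'): F=GGOO U=WWYY R=OGBR D=WWYY L=BROG
After move 4 (F'): F=GOGO U=WWOB R=WGWR D=RGYY L=BYOY
After move 5 (U): U=OWBW F=WGGO R=RRWR B=BYBB L=GOOY
Query 1: L[3] = Y
Query 2: U[0] = O
Query 3: B[2] = B
Query 4: F[2] = G
Query 5: R[1] = R

Answer: Y O B G R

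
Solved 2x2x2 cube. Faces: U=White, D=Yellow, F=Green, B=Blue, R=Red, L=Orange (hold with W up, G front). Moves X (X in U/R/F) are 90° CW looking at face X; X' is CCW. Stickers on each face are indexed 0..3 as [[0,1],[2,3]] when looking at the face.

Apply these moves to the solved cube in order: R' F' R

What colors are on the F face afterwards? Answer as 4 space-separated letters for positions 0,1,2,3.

Answer: W O G G

Derivation:
After move 1 (R'): R=RRRR U=WBWB F=GWGW D=YGYG B=YBYB
After move 2 (F'): F=WWGG U=WBRR R=GRYR D=OOYG L=OBOW
After move 3 (R): R=YGRR U=WWRG F=WOGG D=OYYY B=RBBB
Query: F face = WOGG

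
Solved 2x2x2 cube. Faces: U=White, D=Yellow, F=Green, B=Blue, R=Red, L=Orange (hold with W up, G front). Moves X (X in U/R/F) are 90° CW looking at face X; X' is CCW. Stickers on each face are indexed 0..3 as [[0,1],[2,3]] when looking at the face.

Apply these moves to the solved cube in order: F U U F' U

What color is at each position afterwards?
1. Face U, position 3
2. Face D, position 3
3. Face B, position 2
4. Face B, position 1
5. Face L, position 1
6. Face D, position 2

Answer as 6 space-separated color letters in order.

After move 1 (F): F=GGGG U=WWOO R=WRWR D=RRYY L=OYOY
After move 2 (U): U=OWOW F=WRGG R=BBWR B=OYBB L=GGOY
After move 3 (U): U=OOWW F=BBGG R=OYWR B=GGBB L=WROY
After move 4 (F'): F=BGBG U=OOOW R=RYRR D=RYYY L=WWOW
After move 5 (U): U=OOWO F=RYBG R=GGRR B=WWBB L=BGOW
Query 1: U[3] = O
Query 2: D[3] = Y
Query 3: B[2] = B
Query 4: B[1] = W
Query 5: L[1] = G
Query 6: D[2] = Y

Answer: O Y B W G Y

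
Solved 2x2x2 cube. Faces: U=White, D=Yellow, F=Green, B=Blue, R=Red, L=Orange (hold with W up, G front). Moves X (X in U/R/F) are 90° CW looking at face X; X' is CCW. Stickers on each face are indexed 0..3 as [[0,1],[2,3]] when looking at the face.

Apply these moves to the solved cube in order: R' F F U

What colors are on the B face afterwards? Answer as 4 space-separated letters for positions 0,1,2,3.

After move 1 (R'): R=RRRR U=WBWB F=GWGW D=YGYG B=YBYB
After move 2 (F): F=GGWW U=WBOO R=WRBR D=RRYG L=OYOG
After move 3 (F): F=WGWG U=WBGY R=OROR D=BWYG L=OROR
After move 4 (U): U=GWYB F=ORWG R=YBOR B=ORYB L=WGOR
Query: B face = ORYB

Answer: O R Y B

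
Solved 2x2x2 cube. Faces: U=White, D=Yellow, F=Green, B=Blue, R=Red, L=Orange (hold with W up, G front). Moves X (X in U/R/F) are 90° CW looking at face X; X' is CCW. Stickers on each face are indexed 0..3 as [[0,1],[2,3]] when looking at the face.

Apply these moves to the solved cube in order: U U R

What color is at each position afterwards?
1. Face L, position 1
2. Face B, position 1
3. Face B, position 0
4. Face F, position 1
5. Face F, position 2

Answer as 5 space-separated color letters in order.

Answer: R G W Y G

Derivation:
After move 1 (U): U=WWWW F=RRGG R=BBRR B=OOBB L=GGOO
After move 2 (U): U=WWWW F=BBGG R=OORR B=GGBB L=RROO
After move 3 (R): R=RORO U=WBWG F=BYGY D=YBYG B=WGWB
Query 1: L[1] = R
Query 2: B[1] = G
Query 3: B[0] = W
Query 4: F[1] = Y
Query 5: F[2] = G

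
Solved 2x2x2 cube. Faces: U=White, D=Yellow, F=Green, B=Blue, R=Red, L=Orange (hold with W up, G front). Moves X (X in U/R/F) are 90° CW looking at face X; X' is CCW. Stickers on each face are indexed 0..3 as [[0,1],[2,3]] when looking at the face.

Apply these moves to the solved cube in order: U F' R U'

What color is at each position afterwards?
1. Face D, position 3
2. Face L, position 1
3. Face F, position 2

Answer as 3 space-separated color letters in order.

Answer: O O R

Derivation:
After move 1 (U): U=WWWW F=RRGG R=BBRR B=OOBB L=GGOO
After move 2 (F'): F=RGRG U=WWBR R=YBYR D=GOYY L=GWOW
After move 3 (R): R=YYRB U=WGBG F=RORY D=GBYO B=ROWB
After move 4 (U'): U=GGWB F=GWRY R=RORB B=YYWB L=ROOW
Query 1: D[3] = O
Query 2: L[1] = O
Query 3: F[2] = R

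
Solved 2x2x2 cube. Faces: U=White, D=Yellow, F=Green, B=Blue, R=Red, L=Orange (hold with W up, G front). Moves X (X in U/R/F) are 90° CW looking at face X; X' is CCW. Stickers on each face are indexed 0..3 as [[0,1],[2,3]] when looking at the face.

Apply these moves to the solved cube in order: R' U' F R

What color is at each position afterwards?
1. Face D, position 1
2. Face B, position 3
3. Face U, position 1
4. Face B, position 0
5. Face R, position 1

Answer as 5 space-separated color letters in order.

After move 1 (R'): R=RRRR U=WBWB F=GWGW D=YGYG B=YBYB
After move 2 (U'): U=BBWW F=OOGW R=GWRR B=RRYB L=YBOO
After move 3 (F): F=GOWO U=BBOB R=WWWR D=RGYG L=YYOG
After move 4 (R): R=WWRW U=BOOO F=GGWG D=RYYR B=BRBB
Query 1: D[1] = Y
Query 2: B[3] = B
Query 3: U[1] = O
Query 4: B[0] = B
Query 5: R[1] = W

Answer: Y B O B W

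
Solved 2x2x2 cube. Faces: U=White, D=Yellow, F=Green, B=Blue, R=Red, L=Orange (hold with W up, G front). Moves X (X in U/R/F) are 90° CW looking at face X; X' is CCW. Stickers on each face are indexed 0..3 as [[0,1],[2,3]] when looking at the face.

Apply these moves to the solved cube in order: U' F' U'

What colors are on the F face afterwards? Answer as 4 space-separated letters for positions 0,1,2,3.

Answer: B W O G

Derivation:
After move 1 (U'): U=WWWW F=OOGG R=GGRR B=RRBB L=BBOO
After move 2 (F'): F=OGOG U=WWGR R=YGYR D=BOYY L=BWOW
After move 3 (U'): U=WRWG F=BWOG R=OGYR B=YGBB L=RROW
Query: F face = BWOG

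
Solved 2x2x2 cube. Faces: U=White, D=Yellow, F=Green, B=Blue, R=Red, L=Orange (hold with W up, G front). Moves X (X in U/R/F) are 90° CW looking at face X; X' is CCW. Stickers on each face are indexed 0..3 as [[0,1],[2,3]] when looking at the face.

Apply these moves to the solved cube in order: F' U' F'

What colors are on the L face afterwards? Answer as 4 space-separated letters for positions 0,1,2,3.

Answer: B R O W

Derivation:
After move 1 (F'): F=GGGG U=WWRR R=YRYR D=OOYY L=OWOW
After move 2 (U'): U=WRWR F=OWGG R=GGYR B=YRBB L=BBOW
After move 3 (F'): F=WGOG U=WRGY R=OGOR D=BWYY L=BROW
Query: L face = BROW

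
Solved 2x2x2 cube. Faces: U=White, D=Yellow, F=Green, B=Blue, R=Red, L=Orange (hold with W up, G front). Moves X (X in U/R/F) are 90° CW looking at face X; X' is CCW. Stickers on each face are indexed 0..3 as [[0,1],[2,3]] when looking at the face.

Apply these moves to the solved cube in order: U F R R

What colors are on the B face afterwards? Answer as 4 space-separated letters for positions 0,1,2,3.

After move 1 (U): U=WWWW F=RRGG R=BBRR B=OOBB L=GGOO
After move 2 (F): F=GRGR U=WWOG R=WBWR D=RBYY L=GYOY
After move 3 (R): R=WWRB U=WROR F=GBGY D=RBYO B=GOWB
After move 4 (R): R=RWBW U=WBOY F=GBGO D=RWYG B=RORB
Query: B face = RORB

Answer: R O R B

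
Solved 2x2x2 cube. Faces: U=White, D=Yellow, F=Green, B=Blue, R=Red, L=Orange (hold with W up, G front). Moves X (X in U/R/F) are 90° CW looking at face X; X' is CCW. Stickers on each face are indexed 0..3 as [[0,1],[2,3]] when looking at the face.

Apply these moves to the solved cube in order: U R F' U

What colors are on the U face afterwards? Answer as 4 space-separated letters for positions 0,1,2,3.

Answer: R W R R

Derivation:
After move 1 (U): U=WWWW F=RRGG R=BBRR B=OOBB L=GGOO
After move 2 (R): R=RBRB U=WRWG F=RYGY D=YBYO B=WOWB
After move 3 (F'): F=YYRG U=WRRR R=BBYB D=GOYO L=GGOW
After move 4 (U): U=RWRR F=BBRG R=WOYB B=GGWB L=YYOW
Query: U face = RWRR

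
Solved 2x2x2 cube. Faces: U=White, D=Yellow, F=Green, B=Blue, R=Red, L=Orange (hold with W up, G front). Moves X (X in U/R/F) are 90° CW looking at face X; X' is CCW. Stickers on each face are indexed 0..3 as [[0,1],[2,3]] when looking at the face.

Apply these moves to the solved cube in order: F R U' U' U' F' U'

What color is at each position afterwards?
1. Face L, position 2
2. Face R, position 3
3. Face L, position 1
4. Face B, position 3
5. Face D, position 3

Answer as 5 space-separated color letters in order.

After move 1 (F): F=GGGG U=WWOO R=WRWR D=RRYY L=OYOY
After move 2 (R): R=WWRR U=WGOG F=GRGY D=RBYB B=OBWB
After move 3 (U'): U=GGWO F=OYGY R=GRRR B=WWWB L=OBOY
After move 4 (U'): U=GOGW F=OBGY R=OYRR B=GRWB L=WWOY
After move 5 (U'): U=OWGG F=WWGY R=OBRR B=OYWB L=GROY
After move 6 (F'): F=WYWG U=OWOR R=BBRR D=RYYB L=GGOG
After move 7 (U'): U=WROO F=GGWG R=WYRR B=BBWB L=OYOG
Query 1: L[2] = O
Query 2: R[3] = R
Query 3: L[1] = Y
Query 4: B[3] = B
Query 5: D[3] = B

Answer: O R Y B B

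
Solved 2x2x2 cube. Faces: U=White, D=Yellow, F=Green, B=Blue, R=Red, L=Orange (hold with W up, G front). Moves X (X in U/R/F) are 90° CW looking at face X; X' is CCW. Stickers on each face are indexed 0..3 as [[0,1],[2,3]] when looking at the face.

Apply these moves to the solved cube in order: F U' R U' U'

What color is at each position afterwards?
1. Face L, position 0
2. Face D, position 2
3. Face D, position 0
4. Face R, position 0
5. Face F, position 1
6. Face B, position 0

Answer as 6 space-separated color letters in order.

After move 1 (F): F=GGGG U=WWOO R=WRWR D=RRYY L=OYOY
After move 2 (U'): U=WOWO F=OYGG R=GGWR B=WRBB L=BBOY
After move 3 (R): R=WGRG U=WYWG F=ORGY D=RBYW B=OROB
After move 4 (U'): U=YGWW F=BBGY R=ORRG B=WGOB L=OROY
After move 5 (U'): U=GWYW F=ORGY R=BBRG B=OROB L=WGOY
Query 1: L[0] = W
Query 2: D[2] = Y
Query 3: D[0] = R
Query 4: R[0] = B
Query 5: F[1] = R
Query 6: B[0] = O

Answer: W Y R B R O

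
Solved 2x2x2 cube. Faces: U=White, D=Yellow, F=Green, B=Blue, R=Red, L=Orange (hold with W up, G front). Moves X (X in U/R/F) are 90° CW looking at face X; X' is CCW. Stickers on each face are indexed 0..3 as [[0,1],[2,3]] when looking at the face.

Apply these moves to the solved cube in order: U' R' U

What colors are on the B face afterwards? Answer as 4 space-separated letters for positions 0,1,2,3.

Answer: B B Y B

Derivation:
After move 1 (U'): U=WWWW F=OOGG R=GGRR B=RRBB L=BBOO
After move 2 (R'): R=GRGR U=WBWR F=OWGW D=YOYG B=YRYB
After move 3 (U): U=WWRB F=GRGW R=YRGR B=BBYB L=OWOO
Query: B face = BBYB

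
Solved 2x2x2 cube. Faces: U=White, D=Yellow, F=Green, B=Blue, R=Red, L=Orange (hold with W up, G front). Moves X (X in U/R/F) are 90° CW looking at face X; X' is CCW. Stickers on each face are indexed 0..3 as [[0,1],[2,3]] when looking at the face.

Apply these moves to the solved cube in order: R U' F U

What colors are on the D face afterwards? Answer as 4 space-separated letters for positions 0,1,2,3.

Answer: R G Y B

Derivation:
After move 1 (R): R=RRRR U=WGWG F=GYGY D=YBYB B=WBWB
After move 2 (U'): U=GGWW F=OOGY R=GYRR B=RRWB L=WBOO
After move 3 (F): F=GOYO U=GGOB R=WYWR D=RGYB L=WYOB
After move 4 (U): U=OGBG F=WYYO R=RRWR B=WYWB L=GOOB
Query: D face = RGYB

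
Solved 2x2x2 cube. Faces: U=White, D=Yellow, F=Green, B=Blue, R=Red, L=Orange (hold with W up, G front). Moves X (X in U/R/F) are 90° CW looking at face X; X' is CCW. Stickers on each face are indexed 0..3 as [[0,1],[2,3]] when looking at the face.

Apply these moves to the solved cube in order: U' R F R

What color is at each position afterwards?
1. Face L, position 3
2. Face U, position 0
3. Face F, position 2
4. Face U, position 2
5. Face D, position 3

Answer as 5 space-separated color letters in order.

After move 1 (U'): U=WWWW F=OOGG R=GGRR B=RRBB L=BBOO
After move 2 (R): R=RGRG U=WOWG F=OYGY D=YBYR B=WRWB
After move 3 (F): F=GOYY U=WOOB R=WGGG D=RRYR L=BYOB
After move 4 (R): R=GWGG U=WOOY F=GRYR D=RWYW B=BROB
Query 1: L[3] = B
Query 2: U[0] = W
Query 3: F[2] = Y
Query 4: U[2] = O
Query 5: D[3] = W

Answer: B W Y O W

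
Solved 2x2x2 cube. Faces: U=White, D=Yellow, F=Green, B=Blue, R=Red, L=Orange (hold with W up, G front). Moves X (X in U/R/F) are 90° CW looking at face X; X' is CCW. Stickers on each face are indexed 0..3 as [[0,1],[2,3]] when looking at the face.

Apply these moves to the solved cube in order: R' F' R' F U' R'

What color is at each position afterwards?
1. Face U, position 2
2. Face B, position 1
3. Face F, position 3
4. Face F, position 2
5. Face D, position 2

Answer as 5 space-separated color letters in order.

Answer: W R W R Y

Derivation:
After move 1 (R'): R=RRRR U=WBWB F=GWGW D=YGYG B=YBYB
After move 2 (F'): F=WWGG U=WBRR R=GRYR D=OOYG L=OBOW
After move 3 (R'): R=RRGY U=WYRY F=WBGR D=OWYG B=GBOB
After move 4 (F): F=GWRB U=WYWB R=RRYY D=GRYG L=OOOW
After move 5 (U'): U=YBWW F=OORB R=GWYY B=RROB L=GBOW
After move 6 (R'): R=WYGY U=YOWR F=OBRW D=GOYB B=GRRB
Query 1: U[2] = W
Query 2: B[1] = R
Query 3: F[3] = W
Query 4: F[2] = R
Query 5: D[2] = Y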